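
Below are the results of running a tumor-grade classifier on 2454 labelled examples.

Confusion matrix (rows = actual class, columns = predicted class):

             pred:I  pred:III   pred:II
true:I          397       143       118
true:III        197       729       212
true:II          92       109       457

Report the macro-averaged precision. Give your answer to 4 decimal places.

Per-class precision (TP/(TP+FP)):
  I: TP=397, FP=197+92=289 → 397/686 = 0.57872
  III: TP=729, FP=143+109=252 → 729/981 = 0.74312
  II: TP=457, FP=118+212=330 → 457/787 = 0.58069
Macro-precision = mean = (0.57872 + 0.74312 + 0.58069) / 3 = 0.6342

0.6342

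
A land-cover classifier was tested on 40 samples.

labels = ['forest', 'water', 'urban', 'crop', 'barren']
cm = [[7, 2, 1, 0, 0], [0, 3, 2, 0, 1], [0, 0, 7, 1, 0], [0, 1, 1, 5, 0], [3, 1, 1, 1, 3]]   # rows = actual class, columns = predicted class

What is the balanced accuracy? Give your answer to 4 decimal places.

Balanced accuracy = mean of per-class recall.
  forest: recall = 7/10 = 0.70000
  water: recall = 3/6 = 0.50000
  urban: recall = 7/8 = 0.87500
  crop: recall = 5/7 = 0.71429
  barren: recall = 3/9 = 0.33333
Mean = (0.70000 + 0.50000 + 0.87500 + 0.71429 + 0.33333) / 5 = 0.6245

0.6245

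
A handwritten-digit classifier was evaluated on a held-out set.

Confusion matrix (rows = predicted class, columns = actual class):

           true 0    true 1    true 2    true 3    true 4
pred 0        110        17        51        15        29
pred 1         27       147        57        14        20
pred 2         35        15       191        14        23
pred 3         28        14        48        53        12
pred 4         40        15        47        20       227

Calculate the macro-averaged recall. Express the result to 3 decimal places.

Per-class recall (TP/(TP+FN)):
  0: TP=110, FN=27+35+28+40=130 → 110/240 = 0.4583
  1: TP=147, FN=17+15+14+15=61 → 147/208 = 0.7067
  2: TP=191, FN=51+57+48+47=203 → 191/394 = 0.4848
  3: TP=53, FN=15+14+14+20=63 → 53/116 = 0.4569
  4: TP=227, FN=29+20+23+12=84 → 227/311 = 0.7299
Macro-recall = mean = (0.4583 + 0.7067 + 0.4848 + 0.4569 + 0.7299) / 5 = 0.567

0.567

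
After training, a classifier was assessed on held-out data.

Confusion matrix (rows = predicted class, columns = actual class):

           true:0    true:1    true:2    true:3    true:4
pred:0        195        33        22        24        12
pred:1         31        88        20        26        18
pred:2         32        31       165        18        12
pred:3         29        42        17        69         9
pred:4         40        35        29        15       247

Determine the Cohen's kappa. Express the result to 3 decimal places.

Observed agreement pₒ = trace/N = 764/1259 = 0.6068
Expected agreement pₑ = Σ (rowᵢ·colᵢ)/N² = (327·286 + 229·183 + 253·258 + 152·166 + 298·366)/1259² = 0.2113
κ = (pₒ − pₑ)/(1 − pₑ) = (0.6068 − 0.2113)/(1 − 0.2113) = 0.501

0.501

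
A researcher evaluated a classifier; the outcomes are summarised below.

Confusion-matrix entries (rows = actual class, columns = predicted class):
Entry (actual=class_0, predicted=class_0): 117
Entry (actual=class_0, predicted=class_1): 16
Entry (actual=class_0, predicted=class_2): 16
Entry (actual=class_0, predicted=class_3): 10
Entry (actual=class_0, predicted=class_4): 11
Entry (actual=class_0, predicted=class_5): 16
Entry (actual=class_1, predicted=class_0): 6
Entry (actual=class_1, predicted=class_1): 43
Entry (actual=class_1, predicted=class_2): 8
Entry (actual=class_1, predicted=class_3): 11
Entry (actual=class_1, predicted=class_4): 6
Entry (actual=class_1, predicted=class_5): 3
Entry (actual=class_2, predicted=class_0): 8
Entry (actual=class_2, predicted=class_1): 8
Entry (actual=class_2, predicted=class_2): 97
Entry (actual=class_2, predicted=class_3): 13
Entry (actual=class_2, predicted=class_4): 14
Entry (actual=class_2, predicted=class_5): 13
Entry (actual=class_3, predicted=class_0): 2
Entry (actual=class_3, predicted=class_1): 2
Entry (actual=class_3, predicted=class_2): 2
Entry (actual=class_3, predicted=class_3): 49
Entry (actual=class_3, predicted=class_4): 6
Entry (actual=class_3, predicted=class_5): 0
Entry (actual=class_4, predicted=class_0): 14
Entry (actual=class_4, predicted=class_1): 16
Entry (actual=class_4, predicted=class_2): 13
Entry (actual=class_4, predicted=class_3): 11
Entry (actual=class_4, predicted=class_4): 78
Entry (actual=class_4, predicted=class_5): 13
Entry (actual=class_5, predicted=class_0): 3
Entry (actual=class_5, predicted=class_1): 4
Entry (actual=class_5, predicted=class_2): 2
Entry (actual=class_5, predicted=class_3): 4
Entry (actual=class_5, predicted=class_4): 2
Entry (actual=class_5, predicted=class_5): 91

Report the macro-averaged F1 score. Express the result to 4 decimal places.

0.6408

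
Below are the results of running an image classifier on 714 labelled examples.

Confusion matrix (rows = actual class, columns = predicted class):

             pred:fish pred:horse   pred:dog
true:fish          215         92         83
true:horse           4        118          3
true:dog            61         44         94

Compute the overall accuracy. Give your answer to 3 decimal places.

0.598

Accuracy = trace / total = (215+118+94=427) / 714 = 427/714 = 0.598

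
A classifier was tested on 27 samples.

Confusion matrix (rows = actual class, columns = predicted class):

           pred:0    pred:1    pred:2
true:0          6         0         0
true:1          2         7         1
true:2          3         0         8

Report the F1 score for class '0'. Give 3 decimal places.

0.706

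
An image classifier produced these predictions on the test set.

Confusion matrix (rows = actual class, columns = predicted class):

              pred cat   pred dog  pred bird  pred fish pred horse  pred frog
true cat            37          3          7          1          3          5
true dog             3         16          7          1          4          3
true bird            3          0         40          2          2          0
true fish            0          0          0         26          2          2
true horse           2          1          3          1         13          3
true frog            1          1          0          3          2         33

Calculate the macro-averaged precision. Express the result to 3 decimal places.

Per-class precision (TP/(TP+FP)):
  cat: TP=37, FP=3+3+0+2+1=9 → 37/46 = 0.8043
  dog: TP=16, FP=3+0+0+1+1=5 → 16/21 = 0.7619
  bird: TP=40, FP=7+7+0+3+0=17 → 40/57 = 0.7018
  fish: TP=26, FP=1+1+2+1+3=8 → 26/34 = 0.7647
  horse: TP=13, FP=3+4+2+2+2=13 → 13/26 = 0.5000
  frog: TP=33, FP=5+3+0+2+3=13 → 33/46 = 0.7174
Macro-precision = mean = (0.8043 + 0.7619 + 0.7018 + 0.7647 + 0.5000 + 0.7174) / 6 = 0.708

0.708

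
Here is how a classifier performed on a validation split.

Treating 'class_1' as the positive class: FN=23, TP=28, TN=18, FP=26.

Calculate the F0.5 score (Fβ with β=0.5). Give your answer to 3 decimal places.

Fβ = (1+β²)·TP / ((1+β²)·TP + β²·FN + FP), with β²=1/4
= 1.25·28 / (1.25·28 + 0.25·23 + 26) = 0.524

0.524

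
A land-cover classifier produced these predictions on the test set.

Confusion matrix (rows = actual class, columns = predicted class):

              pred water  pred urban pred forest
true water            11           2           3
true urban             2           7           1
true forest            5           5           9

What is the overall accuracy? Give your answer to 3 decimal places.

0.600

Accuracy = trace / total = (11+7+9=27) / 45 = 27/45 = 0.600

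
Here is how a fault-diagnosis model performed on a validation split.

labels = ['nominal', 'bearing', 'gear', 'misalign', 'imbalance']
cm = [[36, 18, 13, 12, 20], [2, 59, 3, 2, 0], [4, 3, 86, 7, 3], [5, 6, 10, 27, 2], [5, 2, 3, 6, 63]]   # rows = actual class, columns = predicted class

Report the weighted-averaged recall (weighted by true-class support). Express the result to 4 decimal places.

0.6826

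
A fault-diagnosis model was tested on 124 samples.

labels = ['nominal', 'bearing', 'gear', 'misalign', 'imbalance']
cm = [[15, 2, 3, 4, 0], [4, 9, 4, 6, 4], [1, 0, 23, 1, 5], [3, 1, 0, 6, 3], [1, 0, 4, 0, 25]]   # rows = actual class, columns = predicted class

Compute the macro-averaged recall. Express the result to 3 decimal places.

Per-class recall (TP/(TP+FN)):
  nominal: TP=15, FN=2+3+4+0=9 → 15/24 = 0.6250
  bearing: TP=9, FN=4+4+6+4=18 → 9/27 = 0.3333
  gear: TP=23, FN=1+0+1+5=7 → 23/30 = 0.7667
  misalign: TP=6, FN=3+1+0+3=7 → 6/13 = 0.4615
  imbalance: TP=25, FN=1+0+4+0=5 → 25/30 = 0.8333
Macro-recall = mean = (0.6250 + 0.3333 + 0.7667 + 0.4615 + 0.8333) / 5 = 0.604

0.604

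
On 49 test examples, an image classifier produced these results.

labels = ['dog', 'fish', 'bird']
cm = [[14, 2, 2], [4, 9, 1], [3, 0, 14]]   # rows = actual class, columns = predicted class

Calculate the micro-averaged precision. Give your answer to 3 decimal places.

Micro-averaging pools counts across classes: ΣTP=37, ΣFP=12, ΣFN=12.
Micro-precision = TP/(TP+FP) on pooled counts = 0.755 (equals overall accuracy in single-label multiclass).

0.755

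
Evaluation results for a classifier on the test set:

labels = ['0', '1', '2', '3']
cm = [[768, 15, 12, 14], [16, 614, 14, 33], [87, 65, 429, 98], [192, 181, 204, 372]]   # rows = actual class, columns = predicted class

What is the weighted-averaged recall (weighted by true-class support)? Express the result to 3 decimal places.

0.701

Per-class recall (TP/(TP+FN)):
  0: TP=768, FN=15+12+14=41 → 768/809 = 0.9493
  1: TP=614, FN=16+14+33=63 → 614/677 = 0.9069
  2: TP=429, FN=87+65+98=250 → 429/679 = 0.6318
  3: TP=372, FN=192+181+204=577 → 372/949 = 0.3920
Weighted-recall = Σ (supportᵢ/N)·recallᵢ with N=3114: (809/3114)·0.9493 + (677/3114)·0.9069 + (679/3114)·0.6318 + (949/3114)·0.3920 = 0.701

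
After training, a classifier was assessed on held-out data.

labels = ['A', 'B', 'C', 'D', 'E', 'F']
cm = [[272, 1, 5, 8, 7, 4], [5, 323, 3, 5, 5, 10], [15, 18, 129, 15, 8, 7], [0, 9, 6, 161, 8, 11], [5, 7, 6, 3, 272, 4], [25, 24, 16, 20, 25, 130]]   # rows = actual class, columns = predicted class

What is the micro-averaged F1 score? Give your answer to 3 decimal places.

0.819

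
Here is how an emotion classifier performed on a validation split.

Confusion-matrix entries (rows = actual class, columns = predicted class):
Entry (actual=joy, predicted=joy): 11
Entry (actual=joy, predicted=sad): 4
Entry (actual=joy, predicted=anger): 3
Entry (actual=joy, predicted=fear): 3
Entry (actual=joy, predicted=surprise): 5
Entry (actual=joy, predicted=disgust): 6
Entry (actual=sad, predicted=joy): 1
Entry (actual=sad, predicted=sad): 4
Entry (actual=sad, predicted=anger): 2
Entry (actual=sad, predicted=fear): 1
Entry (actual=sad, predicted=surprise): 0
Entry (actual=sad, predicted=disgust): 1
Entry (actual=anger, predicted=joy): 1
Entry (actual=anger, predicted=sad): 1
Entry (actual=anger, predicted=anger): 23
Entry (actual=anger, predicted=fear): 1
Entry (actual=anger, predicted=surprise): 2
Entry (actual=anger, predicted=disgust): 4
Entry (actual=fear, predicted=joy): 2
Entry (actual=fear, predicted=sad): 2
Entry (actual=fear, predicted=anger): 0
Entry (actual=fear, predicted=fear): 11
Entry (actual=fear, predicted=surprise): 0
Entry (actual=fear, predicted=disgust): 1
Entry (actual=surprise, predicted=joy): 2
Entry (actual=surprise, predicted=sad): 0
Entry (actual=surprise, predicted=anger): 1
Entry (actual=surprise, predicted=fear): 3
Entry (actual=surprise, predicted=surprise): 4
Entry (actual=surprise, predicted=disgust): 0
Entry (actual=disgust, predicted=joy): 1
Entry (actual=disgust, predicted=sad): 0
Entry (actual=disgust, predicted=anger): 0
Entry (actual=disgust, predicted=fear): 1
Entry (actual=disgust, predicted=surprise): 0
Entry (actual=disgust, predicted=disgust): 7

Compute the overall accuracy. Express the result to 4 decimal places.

Accuracy = trace / total = (11+4+23+11+4+7=60) / 108 = 60/108 = 0.5556

0.5556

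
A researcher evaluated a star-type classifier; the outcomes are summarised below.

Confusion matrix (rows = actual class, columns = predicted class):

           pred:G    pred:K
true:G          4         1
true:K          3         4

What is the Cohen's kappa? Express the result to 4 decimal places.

Observed agreement pₒ = trace/N = 8/12 = 0.66667
Expected agreement pₑ = Σ (rowᵢ·colᵢ)/N² = (5·7 + 7·5)/12² = 0.48611
κ = (pₒ − pₑ)/(1 − pₑ) = (0.66667 − 0.48611)/(1 − 0.48611) = 0.3514

0.3514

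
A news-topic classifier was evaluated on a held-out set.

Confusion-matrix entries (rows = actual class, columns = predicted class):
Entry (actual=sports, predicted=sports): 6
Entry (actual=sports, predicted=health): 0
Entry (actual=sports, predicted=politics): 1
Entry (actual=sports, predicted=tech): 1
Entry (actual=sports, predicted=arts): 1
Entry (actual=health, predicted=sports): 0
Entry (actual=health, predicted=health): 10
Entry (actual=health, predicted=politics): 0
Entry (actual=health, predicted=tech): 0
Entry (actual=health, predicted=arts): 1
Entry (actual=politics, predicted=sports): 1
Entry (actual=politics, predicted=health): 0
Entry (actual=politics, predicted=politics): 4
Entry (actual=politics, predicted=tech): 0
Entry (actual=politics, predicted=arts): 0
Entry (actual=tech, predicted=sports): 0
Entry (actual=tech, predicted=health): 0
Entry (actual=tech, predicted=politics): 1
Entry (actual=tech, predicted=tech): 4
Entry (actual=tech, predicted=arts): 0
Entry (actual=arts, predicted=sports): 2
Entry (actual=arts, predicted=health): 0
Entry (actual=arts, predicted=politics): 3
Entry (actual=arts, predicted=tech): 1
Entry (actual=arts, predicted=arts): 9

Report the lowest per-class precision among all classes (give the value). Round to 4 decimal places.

0.4444

Per-class precision (TP/(TP+FP)):
  sports: TP=6, FP=0+1+0+2=3 → 6/9 = 0.66667
  health: TP=10, FP=0+0+0+0=0 → 10/10 = 1.00000
  politics: TP=4, FP=1+0+1+3=5 → 4/9 = 0.44444
  tech: TP=4, FP=1+0+0+1=2 → 4/6 = 0.66667
  arts: TP=9, FP=1+1+0+0=2 → 9/11 = 0.81818
Lowest is class 'politics' with precision = 0.4444.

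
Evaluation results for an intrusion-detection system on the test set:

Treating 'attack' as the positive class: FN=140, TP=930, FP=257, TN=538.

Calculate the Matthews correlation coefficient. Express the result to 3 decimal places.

0.561

MCC = (TP·TN − FP·FN) / √((TP+FP)(TP+FN)(TN+FP)(TN+FN))
Numerator = 930·538 − 257·140 = 464360
Denominator = √(1187·1070·795·678) = √684591210900 = 827400.2725
MCC = 464360 / 827400.2725 = 0.561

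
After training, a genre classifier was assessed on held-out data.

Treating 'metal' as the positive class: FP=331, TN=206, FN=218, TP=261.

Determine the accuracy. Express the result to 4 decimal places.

0.4596

Accuracy = (TP+TN)/N = (261+206)/1016 = 0.4596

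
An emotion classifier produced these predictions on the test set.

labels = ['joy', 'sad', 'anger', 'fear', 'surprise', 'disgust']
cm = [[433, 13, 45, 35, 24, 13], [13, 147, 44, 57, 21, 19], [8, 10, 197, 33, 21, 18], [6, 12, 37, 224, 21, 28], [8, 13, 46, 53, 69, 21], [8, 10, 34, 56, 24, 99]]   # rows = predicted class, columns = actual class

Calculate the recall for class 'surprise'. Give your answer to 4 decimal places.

0.3833

Take TP from the diagonal, FP from the rest of the 'surprise' prediction marginal, FN from the rest of the 'surprise' actual marginal.
recall = TP/(TP+FN).
surprise: TP=69, FN=24+21+21+21+24=111 → 69/180 = 0.38333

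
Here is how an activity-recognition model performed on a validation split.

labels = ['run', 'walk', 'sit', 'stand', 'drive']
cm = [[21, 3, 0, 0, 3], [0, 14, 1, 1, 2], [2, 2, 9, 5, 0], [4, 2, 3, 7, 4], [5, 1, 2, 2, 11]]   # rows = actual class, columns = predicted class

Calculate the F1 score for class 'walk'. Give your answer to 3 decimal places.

0.700

Take TP from the diagonal, FP from the rest of the 'walk' prediction marginal, FN from the rest of the 'walk' actual marginal.
F1 score = 2·TP/(2·TP+FP+FN).
walk: TP=14, FP=3+2+2+1=8, FN=0+1+1+2=4 → 28/40 = 0.7000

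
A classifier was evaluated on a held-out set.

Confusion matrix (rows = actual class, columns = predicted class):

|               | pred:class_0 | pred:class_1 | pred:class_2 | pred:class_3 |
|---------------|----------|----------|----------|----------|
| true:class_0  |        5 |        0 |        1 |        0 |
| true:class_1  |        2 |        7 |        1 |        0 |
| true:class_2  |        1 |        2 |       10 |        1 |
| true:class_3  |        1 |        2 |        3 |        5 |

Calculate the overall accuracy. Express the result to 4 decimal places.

Accuracy = trace / total = (5+7+10+5=27) / 41 = 27/41 = 0.6585

0.6585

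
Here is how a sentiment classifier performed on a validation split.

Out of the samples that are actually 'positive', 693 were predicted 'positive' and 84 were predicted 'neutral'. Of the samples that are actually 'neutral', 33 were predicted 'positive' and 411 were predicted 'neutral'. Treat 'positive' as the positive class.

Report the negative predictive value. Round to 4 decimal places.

0.8303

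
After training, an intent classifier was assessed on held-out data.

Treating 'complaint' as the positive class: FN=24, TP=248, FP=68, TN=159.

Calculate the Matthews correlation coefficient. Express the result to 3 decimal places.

0.633

MCC = (TP·TN − FP·FN) / √((TP+FP)(TP+FN)(TN+FP)(TN+FN))
Numerator = 248·159 − 68·24 = 37800
Denominator = √(316·272·227·183) = √3570532032 = 59753.9290
MCC = 37800 / 59753.9290 = 0.633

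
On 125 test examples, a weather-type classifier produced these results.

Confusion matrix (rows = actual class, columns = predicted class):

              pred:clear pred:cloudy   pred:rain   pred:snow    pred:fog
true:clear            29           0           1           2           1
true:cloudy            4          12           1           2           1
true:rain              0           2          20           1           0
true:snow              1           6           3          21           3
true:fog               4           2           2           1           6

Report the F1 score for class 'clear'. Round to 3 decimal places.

0.817

F1 score = 2·TP/(2·TP+FP+FN).
clear: TP=29, FP=4+0+1+4=9, FN=0+1+2+1=4 → 58/71 = 0.8169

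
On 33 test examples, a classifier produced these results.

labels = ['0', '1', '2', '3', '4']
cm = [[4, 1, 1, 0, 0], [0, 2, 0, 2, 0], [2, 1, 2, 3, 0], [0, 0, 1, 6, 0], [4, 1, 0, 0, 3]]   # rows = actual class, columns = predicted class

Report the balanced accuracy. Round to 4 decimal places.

0.5298

Balanced accuracy = mean of per-class recall.
  0: recall = 4/6 = 0.66667
  1: recall = 2/4 = 0.50000
  2: recall = 2/8 = 0.25000
  3: recall = 6/7 = 0.85714
  4: recall = 3/8 = 0.37500
Mean = (0.66667 + 0.50000 + 0.25000 + 0.85714 + 0.37500) / 5 = 0.5298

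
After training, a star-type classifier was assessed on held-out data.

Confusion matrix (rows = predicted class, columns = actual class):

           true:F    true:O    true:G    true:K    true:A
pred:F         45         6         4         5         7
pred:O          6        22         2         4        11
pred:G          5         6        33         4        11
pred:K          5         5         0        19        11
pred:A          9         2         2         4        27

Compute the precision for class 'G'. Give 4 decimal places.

0.5593

Take TP from the diagonal, FP from the rest of the 'G' prediction marginal, FN from the rest of the 'G' actual marginal.
precision = TP/(TP+FP).
G: TP=33, FP=5+6+4+11=26 → 33/59 = 0.55932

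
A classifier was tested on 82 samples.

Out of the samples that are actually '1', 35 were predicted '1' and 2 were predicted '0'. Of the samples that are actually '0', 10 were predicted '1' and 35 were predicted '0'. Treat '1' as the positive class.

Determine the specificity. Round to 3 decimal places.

0.778

Specificity = TN/(TN+FP) = 35/(35+10) = 0.778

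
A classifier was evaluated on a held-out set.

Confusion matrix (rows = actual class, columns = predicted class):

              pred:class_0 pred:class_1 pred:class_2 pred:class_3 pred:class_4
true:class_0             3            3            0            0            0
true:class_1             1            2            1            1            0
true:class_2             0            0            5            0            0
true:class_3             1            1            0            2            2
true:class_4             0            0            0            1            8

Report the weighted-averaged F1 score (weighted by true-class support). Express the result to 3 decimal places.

0.633

Per-class F1 score (2·TP/(2·TP+FP+FN)):
  class_0: TP=3, FP=1+0+1+0=2, FN=3+0+0+0=3 → 6/11 = 0.5455
  class_1: TP=2, FP=3+0+1+0=4, FN=1+1+1+0=3 → 4/11 = 0.3636
  class_2: TP=5, FP=0+1+0+0=1, FN=0+0+0+0=0 → 10/11 = 0.9091
  class_3: TP=2, FP=0+1+0+1=2, FN=1+1+0+2=4 → 4/10 = 0.4000
  class_4: TP=8, FP=0+0+0+2=2, FN=0+0+0+1=1 → 16/19 = 0.8421
Weighted-F1 score = Σ (supportᵢ/N)·F1 scoreᵢ with N=31: (6/31)·0.5455 + (5/31)·0.3636 + (5/31)·0.9091 + (6/31)·0.4000 + (9/31)·0.8421 = 0.633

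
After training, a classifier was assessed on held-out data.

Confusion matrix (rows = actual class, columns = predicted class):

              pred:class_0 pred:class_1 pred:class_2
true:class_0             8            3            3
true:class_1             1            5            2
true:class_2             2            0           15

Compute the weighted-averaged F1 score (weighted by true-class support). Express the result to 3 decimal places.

0.711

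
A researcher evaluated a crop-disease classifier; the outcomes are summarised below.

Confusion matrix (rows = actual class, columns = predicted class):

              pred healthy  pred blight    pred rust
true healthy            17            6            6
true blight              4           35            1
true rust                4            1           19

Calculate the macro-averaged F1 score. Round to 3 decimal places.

Per-class F1 score (2·TP/(2·TP+FP+FN)):
  healthy: TP=17, FP=4+4=8, FN=6+6=12 → 34/54 = 0.6296
  blight: TP=35, FP=6+1=7, FN=4+1=5 → 70/82 = 0.8537
  rust: TP=19, FP=6+1=7, FN=4+1=5 → 38/50 = 0.7600
Macro-F1 score = mean = (0.6296 + 0.8537 + 0.7600) / 3 = 0.748

0.748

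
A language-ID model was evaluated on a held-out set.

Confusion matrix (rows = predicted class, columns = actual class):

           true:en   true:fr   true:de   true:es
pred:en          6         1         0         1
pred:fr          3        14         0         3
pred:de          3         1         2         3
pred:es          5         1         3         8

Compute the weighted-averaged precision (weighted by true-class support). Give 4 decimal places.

Per-class precision (TP/(TP+FP)):
  en: TP=6, FP=1+0+1=2 → 6/8 = 0.75000
  fr: TP=14, FP=3+0+3=6 → 14/20 = 0.70000
  de: TP=2, FP=3+1+3=7 → 2/9 = 0.22222
  es: TP=8, FP=5+1+3=9 → 8/17 = 0.47059
Weighted-precision = Σ (supportᵢ/N)·precisionᵢ with N=54: (17/54)·0.75000 + (17/54)·0.70000 + (5/54)·0.22222 + (15/54)·0.47059 = 0.6078

0.6078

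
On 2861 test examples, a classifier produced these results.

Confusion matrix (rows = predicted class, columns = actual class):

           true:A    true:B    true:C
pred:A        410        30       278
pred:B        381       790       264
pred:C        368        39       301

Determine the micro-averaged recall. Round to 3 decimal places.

Micro-averaging pools counts across classes: ΣTP=1501, ΣFP=1360, ΣFN=1360.
Micro-recall = TP/(TP+FN) on pooled counts = 0.525 (equals overall accuracy in single-label multiclass).

0.525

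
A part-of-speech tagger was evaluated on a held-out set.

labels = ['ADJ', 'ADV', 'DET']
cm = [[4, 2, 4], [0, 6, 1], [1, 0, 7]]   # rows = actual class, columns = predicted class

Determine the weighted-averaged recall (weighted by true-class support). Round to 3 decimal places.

0.680

Per-class recall (TP/(TP+FN)):
  ADJ: TP=4, FN=2+4=6 → 4/10 = 0.4000
  ADV: TP=6, FN=0+1=1 → 6/7 = 0.8571
  DET: TP=7, FN=1+0=1 → 7/8 = 0.8750
Weighted-recall = Σ (supportᵢ/N)·recallᵢ with N=25: (10/25)·0.4000 + (7/25)·0.8571 + (8/25)·0.8750 = 0.680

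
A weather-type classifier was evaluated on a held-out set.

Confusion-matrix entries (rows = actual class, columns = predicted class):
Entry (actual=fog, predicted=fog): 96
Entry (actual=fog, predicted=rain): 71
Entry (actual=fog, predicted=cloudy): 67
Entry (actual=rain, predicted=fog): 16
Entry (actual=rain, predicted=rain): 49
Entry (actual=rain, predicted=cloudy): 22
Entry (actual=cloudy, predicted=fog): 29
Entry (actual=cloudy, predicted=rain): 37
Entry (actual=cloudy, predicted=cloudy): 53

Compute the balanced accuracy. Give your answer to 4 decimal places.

0.4730

Balanced accuracy = mean of per-class recall.
  fog: recall = 96/234 = 0.41026
  rain: recall = 49/87 = 0.56322
  cloudy: recall = 53/119 = 0.44538
Mean = (0.41026 + 0.56322 + 0.44538) / 3 = 0.4730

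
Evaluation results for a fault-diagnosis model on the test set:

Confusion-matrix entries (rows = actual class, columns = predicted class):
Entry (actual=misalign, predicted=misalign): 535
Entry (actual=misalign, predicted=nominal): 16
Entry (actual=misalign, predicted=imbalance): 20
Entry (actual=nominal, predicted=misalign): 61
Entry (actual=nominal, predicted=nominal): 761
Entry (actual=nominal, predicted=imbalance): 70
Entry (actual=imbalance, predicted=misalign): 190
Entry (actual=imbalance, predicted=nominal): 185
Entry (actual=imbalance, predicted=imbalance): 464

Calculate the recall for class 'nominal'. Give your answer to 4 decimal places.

0.8531

Take TP from the diagonal, FP from the rest of the 'nominal' prediction marginal, FN from the rest of the 'nominal' actual marginal.
recall = TP/(TP+FN).
nominal: TP=761, FN=61+70=131 → 761/892 = 0.85314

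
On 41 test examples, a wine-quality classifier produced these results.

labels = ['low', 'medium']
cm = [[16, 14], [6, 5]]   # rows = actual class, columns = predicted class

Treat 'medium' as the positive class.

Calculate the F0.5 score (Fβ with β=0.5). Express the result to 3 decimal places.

Fβ = (1+β²)·TP / ((1+β²)·TP + β²·FN + FP), with β²=1/4
= 1.25·5 / (1.25·5 + 0.25·6 + 14) = 0.287

0.287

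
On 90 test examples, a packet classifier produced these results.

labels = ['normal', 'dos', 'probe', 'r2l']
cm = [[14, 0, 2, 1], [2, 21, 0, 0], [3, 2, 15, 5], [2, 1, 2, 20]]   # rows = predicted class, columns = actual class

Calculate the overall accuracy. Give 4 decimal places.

0.7778

Accuracy = trace / total = (14+21+15+20=70) / 90 = 70/90 = 0.7778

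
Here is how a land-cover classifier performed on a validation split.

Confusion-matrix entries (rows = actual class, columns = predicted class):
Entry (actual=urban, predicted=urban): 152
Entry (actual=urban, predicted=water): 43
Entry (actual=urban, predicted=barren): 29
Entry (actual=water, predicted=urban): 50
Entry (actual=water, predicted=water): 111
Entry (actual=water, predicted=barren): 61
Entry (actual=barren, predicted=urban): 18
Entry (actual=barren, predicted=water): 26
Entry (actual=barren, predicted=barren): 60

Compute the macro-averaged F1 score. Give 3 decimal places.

Per-class F1 score (2·TP/(2·TP+FP+FN)):
  urban: TP=152, FP=50+18=68, FN=43+29=72 → 304/444 = 0.6847
  water: TP=111, FP=43+26=69, FN=50+61=111 → 222/402 = 0.5522
  barren: TP=60, FP=29+61=90, FN=18+26=44 → 120/254 = 0.4724
Macro-F1 score = mean = (0.6847 + 0.5522 + 0.4724) / 3 = 0.570

0.570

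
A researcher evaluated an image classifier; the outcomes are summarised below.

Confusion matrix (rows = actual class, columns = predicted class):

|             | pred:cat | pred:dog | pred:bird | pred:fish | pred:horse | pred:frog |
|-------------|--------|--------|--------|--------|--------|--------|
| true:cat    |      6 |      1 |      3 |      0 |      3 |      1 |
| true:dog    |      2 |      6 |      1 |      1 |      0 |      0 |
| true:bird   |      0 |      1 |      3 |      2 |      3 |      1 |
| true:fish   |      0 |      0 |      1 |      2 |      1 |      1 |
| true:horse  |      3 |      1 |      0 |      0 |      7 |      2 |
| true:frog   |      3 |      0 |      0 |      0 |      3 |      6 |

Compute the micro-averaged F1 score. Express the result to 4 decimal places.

0.4688

Micro-averaging pools counts across classes: ΣTP=30, ΣFP=34, ΣFN=34.
Micro-F1 score = 2·TP/(2·TP+FP+FN) on pooled counts = 0.4688 (equals overall accuracy in single-label multiclass).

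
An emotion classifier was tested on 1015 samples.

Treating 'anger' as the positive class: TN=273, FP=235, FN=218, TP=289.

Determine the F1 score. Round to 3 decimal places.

Precision = TP/(TP+FP) = 289/524 = 0.5515
Recall = TP/(TP+FN) = 289/507 = 0.5700
F1 = 2·TP/(2·TP+FP+FN) = 578/1031 = 0.561

0.561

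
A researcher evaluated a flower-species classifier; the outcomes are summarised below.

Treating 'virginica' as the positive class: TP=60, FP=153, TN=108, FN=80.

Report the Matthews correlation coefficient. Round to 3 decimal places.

-0.151

MCC = (TP·TN − FP·FN) / √((TP+FP)(TP+FN)(TN+FP)(TN+FN))
Numerator = 60·108 − 153·80 = -5760
Denominator = √(213·140·261·188) = √1463207760 = 38251.8988
MCC = -5760 / 38251.8988 = -0.151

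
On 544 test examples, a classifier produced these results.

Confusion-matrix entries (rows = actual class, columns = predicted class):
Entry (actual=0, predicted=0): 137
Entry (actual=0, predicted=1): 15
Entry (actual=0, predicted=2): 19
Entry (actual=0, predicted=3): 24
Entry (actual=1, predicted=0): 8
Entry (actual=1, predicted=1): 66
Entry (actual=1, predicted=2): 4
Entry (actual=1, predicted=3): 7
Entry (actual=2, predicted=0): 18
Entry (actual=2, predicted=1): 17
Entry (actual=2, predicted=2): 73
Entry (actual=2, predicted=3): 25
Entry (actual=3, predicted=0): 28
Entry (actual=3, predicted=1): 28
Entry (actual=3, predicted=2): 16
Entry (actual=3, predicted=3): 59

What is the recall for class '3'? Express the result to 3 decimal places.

Take TP from the diagonal, FP from the rest of the '3' prediction marginal, FN from the rest of the '3' actual marginal.
recall = TP/(TP+FN).
3: TP=59, FN=28+28+16=72 → 59/131 = 0.4504

0.450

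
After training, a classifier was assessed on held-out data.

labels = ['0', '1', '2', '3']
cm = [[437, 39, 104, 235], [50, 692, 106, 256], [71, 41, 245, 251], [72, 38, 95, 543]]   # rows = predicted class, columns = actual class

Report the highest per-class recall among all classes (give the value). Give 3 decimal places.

0.854

Per-class recall (TP/(TP+FN)):
  0: TP=437, FN=50+71+72=193 → 437/630 = 0.6937
  1: TP=692, FN=39+41+38=118 → 692/810 = 0.8543
  2: TP=245, FN=104+106+95=305 → 245/550 = 0.4455
  3: TP=543, FN=235+256+251=742 → 543/1285 = 0.4226
Highest is class '1' with recall = 0.854.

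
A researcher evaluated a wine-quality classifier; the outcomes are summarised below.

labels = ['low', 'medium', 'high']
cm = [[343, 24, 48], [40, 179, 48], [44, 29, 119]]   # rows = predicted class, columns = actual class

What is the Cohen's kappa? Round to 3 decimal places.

0.579

Observed agreement pₒ = trace/N = 641/874 = 0.7334
Expected agreement pₑ = Σ (rowᵢ·colᵢ)/N² = (427·415 + 232·267 + 215·192)/874² = 0.3671
κ = (pₒ − pₑ)/(1 − pₑ) = (0.7334 − 0.3671)/(1 − 0.3671) = 0.579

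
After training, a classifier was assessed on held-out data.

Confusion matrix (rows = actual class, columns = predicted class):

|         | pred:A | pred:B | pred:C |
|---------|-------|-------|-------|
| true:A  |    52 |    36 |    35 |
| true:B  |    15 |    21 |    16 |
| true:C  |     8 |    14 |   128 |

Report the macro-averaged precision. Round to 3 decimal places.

Per-class precision (TP/(TP+FP)):
  A: TP=52, FP=15+8=23 → 52/75 = 0.6933
  B: TP=21, FP=36+14=50 → 21/71 = 0.2958
  C: TP=128, FP=35+16=51 → 128/179 = 0.7151
Macro-precision = mean = (0.6933 + 0.2958 + 0.7151) / 3 = 0.568

0.568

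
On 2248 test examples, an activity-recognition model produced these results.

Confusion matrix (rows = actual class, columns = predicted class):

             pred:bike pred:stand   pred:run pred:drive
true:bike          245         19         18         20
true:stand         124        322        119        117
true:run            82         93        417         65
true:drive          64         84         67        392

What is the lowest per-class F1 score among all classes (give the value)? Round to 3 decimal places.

Per-class F1 score (2·TP/(2·TP+FP+FN)):
  bike: TP=245, FP=124+82+64=270, FN=19+18+20=57 → 490/817 = 0.5998
  stand: TP=322, FP=19+93+84=196, FN=124+119+117=360 → 644/1200 = 0.5367
  run: TP=417, FP=18+119+67=204, FN=82+93+65=240 → 834/1278 = 0.6526
  drive: TP=392, FP=20+117+65=202, FN=64+84+67=215 → 784/1201 = 0.6528
Lowest is class 'stand' with F1 score = 0.537.

0.537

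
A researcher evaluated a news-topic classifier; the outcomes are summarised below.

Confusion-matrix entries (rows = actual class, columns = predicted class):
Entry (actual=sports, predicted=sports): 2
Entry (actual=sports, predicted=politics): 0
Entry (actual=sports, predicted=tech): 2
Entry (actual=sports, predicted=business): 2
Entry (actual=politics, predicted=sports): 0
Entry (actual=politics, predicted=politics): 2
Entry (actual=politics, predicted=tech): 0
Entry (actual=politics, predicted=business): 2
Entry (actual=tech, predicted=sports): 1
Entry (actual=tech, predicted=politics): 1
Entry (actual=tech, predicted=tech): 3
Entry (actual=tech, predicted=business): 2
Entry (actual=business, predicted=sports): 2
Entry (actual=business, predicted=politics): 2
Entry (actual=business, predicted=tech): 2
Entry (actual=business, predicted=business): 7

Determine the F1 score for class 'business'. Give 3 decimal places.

0.538

One-vs-rest for 'business': TP = diagonal; FP = other classes predicted 'business'; FN = 'business' predicted as other.
F1 score = 2·TP/(2·TP+FP+FN).
business: TP=7, FP=2+2+2=6, FN=2+2+2=6 → 14/26 = 0.5385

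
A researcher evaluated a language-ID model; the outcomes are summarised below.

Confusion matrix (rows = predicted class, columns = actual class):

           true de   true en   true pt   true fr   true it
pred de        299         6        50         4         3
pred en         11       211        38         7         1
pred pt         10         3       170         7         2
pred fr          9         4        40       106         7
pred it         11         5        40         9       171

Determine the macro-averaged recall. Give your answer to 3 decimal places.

0.806

Per-class recall (TP/(TP+FN)):
  de: TP=299, FN=11+10+9+11=41 → 299/340 = 0.8794
  en: TP=211, FN=6+3+4+5=18 → 211/229 = 0.9214
  pt: TP=170, FN=50+38+40+40=168 → 170/338 = 0.5030
  fr: TP=106, FN=4+7+7+9=27 → 106/133 = 0.7970
  it: TP=171, FN=3+1+2+7=13 → 171/184 = 0.9293
Macro-recall = mean = (0.8794 + 0.9214 + 0.5030 + 0.7970 + 0.9293) / 5 = 0.806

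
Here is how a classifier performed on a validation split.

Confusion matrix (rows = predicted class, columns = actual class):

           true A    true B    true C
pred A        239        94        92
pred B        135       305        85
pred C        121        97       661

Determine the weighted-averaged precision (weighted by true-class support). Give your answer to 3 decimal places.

0.654

Per-class precision (TP/(TP+FP)):
  A: TP=239, FP=94+92=186 → 239/425 = 0.5624
  B: TP=305, FP=135+85=220 → 305/525 = 0.5810
  C: TP=661, FP=121+97=218 → 661/879 = 0.7520
Weighted-precision = Σ (supportᵢ/N)·precisionᵢ with N=1829: (495/1829)·0.5624 + (496/1829)·0.5810 + (838/1829)·0.7520 = 0.654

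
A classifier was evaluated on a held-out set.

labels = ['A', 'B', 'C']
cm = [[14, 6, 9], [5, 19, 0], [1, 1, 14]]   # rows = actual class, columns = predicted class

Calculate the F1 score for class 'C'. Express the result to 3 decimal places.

0.718

One-vs-rest for 'C': TP = diagonal; FP = other classes predicted 'C'; FN = 'C' predicted as other.
F1 score = 2·TP/(2·TP+FP+FN).
C: TP=14, FP=9+0=9, FN=1+1=2 → 28/39 = 0.7179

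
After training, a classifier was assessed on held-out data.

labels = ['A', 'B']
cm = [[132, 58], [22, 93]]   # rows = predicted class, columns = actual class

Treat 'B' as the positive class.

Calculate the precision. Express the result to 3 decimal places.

0.809

Precision = TP/(TP+FP) = 93/(93+22) = 93/115 = 0.809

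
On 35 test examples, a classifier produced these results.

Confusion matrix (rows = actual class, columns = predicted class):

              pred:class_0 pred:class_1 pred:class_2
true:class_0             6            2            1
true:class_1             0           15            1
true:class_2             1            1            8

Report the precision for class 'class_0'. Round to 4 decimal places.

Take TP from the diagonal, FP from the rest of the 'class_0' prediction marginal, FN from the rest of the 'class_0' actual marginal.
precision = TP/(TP+FP).
class_0: TP=6, FP=0+1=1 → 6/7 = 0.85714

0.8571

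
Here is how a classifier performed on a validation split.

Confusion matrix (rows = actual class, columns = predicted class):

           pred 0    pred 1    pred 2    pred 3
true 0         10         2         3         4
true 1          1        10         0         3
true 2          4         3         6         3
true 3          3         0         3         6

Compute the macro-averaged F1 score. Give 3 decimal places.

Per-class F1 score (2·TP/(2·TP+FP+FN)):
  0: TP=10, FP=1+4+3=8, FN=2+3+4=9 → 20/37 = 0.5405
  1: TP=10, FP=2+3+0=5, FN=1+0+3=4 → 20/29 = 0.6897
  2: TP=6, FP=3+0+3=6, FN=4+3+3=10 → 12/28 = 0.4286
  3: TP=6, FP=4+3+3=10, FN=3+0+3=6 → 12/28 = 0.4286
Macro-F1 score = mean = (0.5405 + 0.6897 + 0.4286 + 0.4286) / 4 = 0.522

0.522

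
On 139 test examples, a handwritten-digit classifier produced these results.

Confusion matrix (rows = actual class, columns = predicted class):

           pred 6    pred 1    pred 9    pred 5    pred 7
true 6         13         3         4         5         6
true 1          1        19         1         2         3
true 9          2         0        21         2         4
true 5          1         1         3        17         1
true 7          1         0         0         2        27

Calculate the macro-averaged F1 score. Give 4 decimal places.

Per-class F1 score (2·TP/(2·TP+FP+FN)):
  6: TP=13, FP=1+2+1+1=5, FN=3+4+5+6=18 → 26/49 = 0.53061
  1: TP=19, FP=3+0+1+0=4, FN=1+1+2+3=7 → 38/49 = 0.77551
  9: TP=21, FP=4+1+3+0=8, FN=2+0+2+4=8 → 42/58 = 0.72414
  5: TP=17, FP=5+2+2+2=11, FN=1+1+3+1=6 → 34/51 = 0.66667
  7: TP=27, FP=6+3+4+1=14, FN=1+0+0+2=3 → 54/71 = 0.76056
Macro-F1 score = mean = (0.53061 + 0.77551 + 0.72414 + 0.66667 + 0.76056) / 5 = 0.6915

0.6915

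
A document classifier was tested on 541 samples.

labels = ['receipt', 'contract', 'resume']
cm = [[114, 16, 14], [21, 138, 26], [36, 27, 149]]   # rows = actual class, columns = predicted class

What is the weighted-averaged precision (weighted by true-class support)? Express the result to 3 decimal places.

Per-class precision (TP/(TP+FP)):
  receipt: TP=114, FP=21+36=57 → 114/171 = 0.6667
  contract: TP=138, FP=16+27=43 → 138/181 = 0.7624
  resume: TP=149, FP=14+26=40 → 149/189 = 0.7884
Weighted-precision = Σ (supportᵢ/N)·precisionᵢ with N=541: (144/541)·0.6667 + (185/541)·0.7624 + (212/541)·0.7884 = 0.747

0.747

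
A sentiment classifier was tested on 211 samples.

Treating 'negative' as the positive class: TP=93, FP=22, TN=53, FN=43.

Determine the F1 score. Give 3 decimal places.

Precision = TP/(TP+FP) = 93/115 = 0.8087
Recall = TP/(TP+FN) = 93/136 = 0.6838
F1 = 2·TP/(2·TP+FP+FN) = 186/251 = 0.741

0.741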